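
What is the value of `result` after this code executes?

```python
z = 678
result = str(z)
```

z = 678; result = '678'

'678'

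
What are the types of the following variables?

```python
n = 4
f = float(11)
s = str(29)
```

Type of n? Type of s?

n is assigned a bare integer (no decimal point), so it is an int; s is assigned the result of calling str(), which returns a str

int, str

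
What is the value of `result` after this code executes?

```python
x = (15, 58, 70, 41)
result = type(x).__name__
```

x is tuple; result = 'tuple'

'tuple'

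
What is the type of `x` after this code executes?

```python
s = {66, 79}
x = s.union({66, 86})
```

set.union() returns a new set

set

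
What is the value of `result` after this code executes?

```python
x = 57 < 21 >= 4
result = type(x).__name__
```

x is bool; result = 'bool'

'bool'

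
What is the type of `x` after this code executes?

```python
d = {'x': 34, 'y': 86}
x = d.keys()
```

.keys() returns dict_keys view

dict_keys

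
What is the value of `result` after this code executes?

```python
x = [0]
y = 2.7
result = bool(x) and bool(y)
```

x = [0]; y = 2.7; result = True

True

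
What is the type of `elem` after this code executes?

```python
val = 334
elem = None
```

None has type NoneType

NoneType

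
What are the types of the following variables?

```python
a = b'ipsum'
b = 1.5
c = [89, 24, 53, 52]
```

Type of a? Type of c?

a is assigned a bytes literal (b'...' prefix); c is assigned a list literal (square brackets)

bytes, list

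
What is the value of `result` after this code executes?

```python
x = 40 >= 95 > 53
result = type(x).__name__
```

x is bool; result = 'bool'

'bool'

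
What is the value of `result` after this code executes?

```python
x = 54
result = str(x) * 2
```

x = 54; result = '5454'

'5454'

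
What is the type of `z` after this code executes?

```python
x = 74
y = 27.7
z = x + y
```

int + float = float

float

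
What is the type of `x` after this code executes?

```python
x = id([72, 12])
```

id() returns int

int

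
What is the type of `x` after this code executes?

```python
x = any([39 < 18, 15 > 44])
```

any() returns bool

bool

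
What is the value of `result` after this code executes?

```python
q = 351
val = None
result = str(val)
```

q = 351; val = None; result = 'None'

'None'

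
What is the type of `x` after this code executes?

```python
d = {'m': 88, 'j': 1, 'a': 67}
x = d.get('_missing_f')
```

dict.get() returns None when key not found

NoneType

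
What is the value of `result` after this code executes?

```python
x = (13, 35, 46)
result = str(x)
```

x = (13, 35, 46); result = '(13, 35, 46)'

'(13, 35, 46)'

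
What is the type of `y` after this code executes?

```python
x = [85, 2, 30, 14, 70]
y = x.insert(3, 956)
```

list.insert() returns None

NoneType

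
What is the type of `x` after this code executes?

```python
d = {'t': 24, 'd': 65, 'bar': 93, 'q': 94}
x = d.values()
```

.values() returns dict_values view

dict_values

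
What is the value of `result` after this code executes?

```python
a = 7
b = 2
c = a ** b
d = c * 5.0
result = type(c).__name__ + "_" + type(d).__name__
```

a is int; b is int; c is int; d is float; result = 'int_float'

'int_float'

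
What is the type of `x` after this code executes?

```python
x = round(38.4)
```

round() with no decimal places returns int

int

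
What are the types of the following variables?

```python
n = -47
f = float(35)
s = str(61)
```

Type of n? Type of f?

n is assigned a bare integer (no decimal point), so it is an int; f is assigned the result of calling float(), which returns a float

int, float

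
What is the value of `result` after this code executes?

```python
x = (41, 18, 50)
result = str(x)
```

x = (41, 18, 50); result = '(41, 18, 50)'

'(41, 18, 50)'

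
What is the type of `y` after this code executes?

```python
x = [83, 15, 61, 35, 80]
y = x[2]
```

Indexing list[int] returns int

int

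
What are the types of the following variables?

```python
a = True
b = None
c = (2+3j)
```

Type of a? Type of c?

a is assigned the constant True, which has type bool; c is assigned (2+3j), an int plus an imaginary literal (j suffix), which evaluates to complex

bool, complex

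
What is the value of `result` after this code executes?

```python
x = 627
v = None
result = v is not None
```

x = 627; v = None; result = False

False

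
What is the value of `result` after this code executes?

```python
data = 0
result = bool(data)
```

data = 0; result = False

False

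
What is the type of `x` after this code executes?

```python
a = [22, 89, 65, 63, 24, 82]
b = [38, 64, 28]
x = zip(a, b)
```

zip() returns a zip object

zip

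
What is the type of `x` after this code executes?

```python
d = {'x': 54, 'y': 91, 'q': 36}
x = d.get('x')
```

dict.get() returns value type when found

int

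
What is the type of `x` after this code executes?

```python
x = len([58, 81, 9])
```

len() always returns int

int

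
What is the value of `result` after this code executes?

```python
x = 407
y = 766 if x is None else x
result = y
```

x = 407; y = 407; result = 407

407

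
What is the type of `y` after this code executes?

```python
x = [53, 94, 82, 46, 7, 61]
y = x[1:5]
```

Slicing a list returns a list

list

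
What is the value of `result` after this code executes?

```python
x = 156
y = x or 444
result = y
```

x = 156; y = 156; result = 156

156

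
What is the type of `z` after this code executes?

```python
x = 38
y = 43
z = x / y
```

int / int = float

float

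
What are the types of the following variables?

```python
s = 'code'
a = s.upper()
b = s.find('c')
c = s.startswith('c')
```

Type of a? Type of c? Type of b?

upper() returns str; startswith() returns bool; find() returns int

str, bool, int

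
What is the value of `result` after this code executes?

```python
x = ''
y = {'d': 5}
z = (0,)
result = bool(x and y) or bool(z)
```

x = ''; y = {'d': 5}; z = (0,); result = True

True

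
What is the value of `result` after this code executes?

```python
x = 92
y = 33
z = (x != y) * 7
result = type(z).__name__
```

x is int; y is int; z is int; result = 'int'

'int'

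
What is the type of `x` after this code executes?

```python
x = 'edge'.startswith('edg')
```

str.startswith() returns bool

bool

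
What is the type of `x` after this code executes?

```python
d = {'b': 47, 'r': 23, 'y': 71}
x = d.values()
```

.values() returns dict_values view

dict_values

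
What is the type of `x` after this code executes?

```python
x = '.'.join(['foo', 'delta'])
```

str.join() returns str

str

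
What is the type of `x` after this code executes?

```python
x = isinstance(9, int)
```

isinstance() returns bool

bool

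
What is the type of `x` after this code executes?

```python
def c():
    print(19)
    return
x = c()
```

Bare return returns None

NoneType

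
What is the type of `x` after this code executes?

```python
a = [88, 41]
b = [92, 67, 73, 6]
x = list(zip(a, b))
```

list(zip()) returns a list of tuples

list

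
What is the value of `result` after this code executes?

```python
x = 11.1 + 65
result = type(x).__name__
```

x is float; result = 'float'

'float'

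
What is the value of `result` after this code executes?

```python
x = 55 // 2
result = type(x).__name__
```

x is int; result = 'int'

'int'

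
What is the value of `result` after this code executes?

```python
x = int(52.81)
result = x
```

x = 52; result = 52

52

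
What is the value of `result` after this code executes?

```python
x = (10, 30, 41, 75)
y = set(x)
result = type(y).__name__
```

x is tuple; y is set; result = 'set'

'set'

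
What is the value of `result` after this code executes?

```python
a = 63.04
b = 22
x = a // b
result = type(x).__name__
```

a is float; b is int; x is float; result = 'float'

'float'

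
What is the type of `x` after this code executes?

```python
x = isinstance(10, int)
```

isinstance() returns bool

bool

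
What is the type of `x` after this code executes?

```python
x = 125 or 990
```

'or' returns first truthy value (int)

int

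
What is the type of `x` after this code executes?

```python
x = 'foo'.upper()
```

str.upper() returns str

str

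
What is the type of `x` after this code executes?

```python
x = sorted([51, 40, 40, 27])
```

sorted() always returns list

list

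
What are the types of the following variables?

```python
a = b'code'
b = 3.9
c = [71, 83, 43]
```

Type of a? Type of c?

a is assigned a bytes literal (b'...' prefix); c is assigned a list literal (square brackets)

bytes, list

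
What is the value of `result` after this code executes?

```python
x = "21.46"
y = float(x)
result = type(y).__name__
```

x is str; y is float; result = 'float'

'float'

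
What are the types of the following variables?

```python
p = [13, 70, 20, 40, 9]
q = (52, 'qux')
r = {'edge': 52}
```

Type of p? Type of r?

p is assigned a list literal (square brackets); r is assigned a dict literal ({key: value})

list, dict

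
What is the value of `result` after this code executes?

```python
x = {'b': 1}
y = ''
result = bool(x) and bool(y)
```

x = {'b': 1}; y = ''; result = False

False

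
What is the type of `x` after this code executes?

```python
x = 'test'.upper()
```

str.upper() returns str

str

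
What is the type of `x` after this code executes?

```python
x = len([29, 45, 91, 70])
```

len() always returns int

int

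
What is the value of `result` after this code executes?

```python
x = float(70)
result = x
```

x = 70.0; result = 70.0

70.0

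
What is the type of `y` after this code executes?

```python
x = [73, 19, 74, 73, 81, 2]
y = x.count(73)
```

list.count() returns int

int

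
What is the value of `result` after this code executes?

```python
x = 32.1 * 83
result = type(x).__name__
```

x is float; result = 'float'

'float'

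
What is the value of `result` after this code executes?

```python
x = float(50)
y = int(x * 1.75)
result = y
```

x = 50.0; y = 87; result = 87

87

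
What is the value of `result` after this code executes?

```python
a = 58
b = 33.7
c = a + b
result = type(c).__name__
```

a is int; b is float; c is float; result = 'float'

'float'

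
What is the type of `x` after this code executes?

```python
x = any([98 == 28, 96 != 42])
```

any() returns bool

bool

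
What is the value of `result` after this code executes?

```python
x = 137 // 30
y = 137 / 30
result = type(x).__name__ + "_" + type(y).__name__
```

x is int; y is float; result = 'int_float'

'int_float'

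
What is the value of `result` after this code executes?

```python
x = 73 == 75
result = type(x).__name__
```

x is bool; result = 'bool'

'bool'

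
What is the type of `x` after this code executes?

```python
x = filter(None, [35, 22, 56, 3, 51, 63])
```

filter() returns a filter object

filter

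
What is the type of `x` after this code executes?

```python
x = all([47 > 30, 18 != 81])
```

all() returns bool

bool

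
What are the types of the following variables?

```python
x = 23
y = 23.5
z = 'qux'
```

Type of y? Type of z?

y is assigned a number with a decimal point, so it is a float; z is assigned a quoted string literal, so it is a str

float, str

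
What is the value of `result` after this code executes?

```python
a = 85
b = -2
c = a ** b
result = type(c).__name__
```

a is int; b is int; c is float; result = 'float'

'float'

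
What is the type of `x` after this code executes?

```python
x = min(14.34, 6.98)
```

min() of floats returns float

float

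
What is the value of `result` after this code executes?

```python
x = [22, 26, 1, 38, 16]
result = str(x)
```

x = [22, 26, 1, 38, 16]; result = '[22, 26, 1, 38, 16]'

'[22, 26, 1, 38, 16]'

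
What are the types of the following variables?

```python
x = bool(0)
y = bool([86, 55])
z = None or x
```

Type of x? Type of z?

bool() returns bool; None or bool returns the bool

bool, bool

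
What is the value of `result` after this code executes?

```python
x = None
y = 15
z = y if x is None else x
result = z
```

x = None; y = 15; z = 15; result = 15

15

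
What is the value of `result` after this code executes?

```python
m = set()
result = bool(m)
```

m = set(); result = False

False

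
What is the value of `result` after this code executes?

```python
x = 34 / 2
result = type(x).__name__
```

x is float; result = 'float'

'float'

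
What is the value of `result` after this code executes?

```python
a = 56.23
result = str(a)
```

a = 56.23; result = '56.23'

'56.23'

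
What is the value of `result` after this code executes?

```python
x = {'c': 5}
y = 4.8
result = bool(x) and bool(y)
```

x = {'c': 5}; y = 4.8; result = True

True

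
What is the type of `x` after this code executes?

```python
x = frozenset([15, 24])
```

frozenset() returns frozenset

frozenset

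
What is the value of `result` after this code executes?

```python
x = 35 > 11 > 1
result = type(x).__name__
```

x is bool; result = 'bool'

'bool'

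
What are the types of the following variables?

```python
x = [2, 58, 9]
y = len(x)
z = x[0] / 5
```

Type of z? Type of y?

int / int = float; len() returns int

float, int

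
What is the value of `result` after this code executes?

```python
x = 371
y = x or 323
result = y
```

x = 371; y = 371; result = 371

371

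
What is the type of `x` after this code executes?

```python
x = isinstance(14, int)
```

isinstance() returns bool

bool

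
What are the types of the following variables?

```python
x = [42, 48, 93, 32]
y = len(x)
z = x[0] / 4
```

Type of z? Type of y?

int / int = float; len() returns int

float, int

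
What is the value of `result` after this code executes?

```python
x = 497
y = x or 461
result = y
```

x = 497; y = 497; result = 497

497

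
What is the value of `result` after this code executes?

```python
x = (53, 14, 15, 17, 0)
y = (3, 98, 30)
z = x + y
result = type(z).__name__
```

x is tuple; y is tuple; z is tuple; result = 'tuple'

'tuple'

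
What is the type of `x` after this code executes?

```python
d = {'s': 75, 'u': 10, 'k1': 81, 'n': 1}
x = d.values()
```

.values() returns dict_values view

dict_values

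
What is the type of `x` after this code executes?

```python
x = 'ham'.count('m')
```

str.count() returns int

int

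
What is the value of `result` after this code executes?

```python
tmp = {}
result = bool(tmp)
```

tmp = {}; result = False

False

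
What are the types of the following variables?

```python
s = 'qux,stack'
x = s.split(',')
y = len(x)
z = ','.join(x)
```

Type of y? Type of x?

len() returns int; str.split() returns list

int, list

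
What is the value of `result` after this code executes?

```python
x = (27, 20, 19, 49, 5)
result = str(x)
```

x = (27, 20, 19, 49, 5); result = '(27, 20, 19, 49, 5)'

'(27, 20, 19, 49, 5)'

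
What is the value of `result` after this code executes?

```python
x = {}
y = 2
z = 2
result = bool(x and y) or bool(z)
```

x = {}; y = 2; z = 2; result = True

True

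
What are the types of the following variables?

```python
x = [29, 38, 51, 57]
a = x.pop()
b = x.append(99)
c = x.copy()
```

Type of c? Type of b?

copy() returns list; append() returns None

list, NoneType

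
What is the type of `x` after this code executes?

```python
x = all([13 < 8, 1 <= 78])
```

all() returns bool

bool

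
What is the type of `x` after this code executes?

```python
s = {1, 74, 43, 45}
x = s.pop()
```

Popping from set[int] returns int

int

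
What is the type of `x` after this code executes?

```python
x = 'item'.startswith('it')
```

str.startswith() returns bool

bool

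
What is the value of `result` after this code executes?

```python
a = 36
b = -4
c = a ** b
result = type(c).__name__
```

a is int; b is int; c is float; result = 'float'

'float'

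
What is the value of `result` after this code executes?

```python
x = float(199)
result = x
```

x = 199.0; result = 199.0

199.0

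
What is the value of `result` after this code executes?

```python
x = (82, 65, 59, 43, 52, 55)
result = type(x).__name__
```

x is tuple; result = 'tuple'

'tuple'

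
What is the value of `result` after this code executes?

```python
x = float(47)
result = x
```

x = 47.0; result = 47.0

47.0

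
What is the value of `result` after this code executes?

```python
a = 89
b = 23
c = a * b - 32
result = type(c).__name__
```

a is int; b is int; c is int; result = 'int'

'int'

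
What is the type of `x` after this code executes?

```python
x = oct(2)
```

oct() returns str representation

str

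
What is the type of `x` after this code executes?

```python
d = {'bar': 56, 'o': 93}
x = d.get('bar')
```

dict.get() returns value type when found

int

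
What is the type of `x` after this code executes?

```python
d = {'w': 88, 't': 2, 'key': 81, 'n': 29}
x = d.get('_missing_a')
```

dict.get() returns None when key not found

NoneType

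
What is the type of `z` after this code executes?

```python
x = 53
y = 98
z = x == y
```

Equality comparison returns bool

bool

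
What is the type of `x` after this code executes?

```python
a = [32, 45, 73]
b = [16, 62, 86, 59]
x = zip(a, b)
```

zip() returns a zip object

zip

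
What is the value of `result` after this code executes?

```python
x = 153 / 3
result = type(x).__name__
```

x is float; result = 'float'

'float'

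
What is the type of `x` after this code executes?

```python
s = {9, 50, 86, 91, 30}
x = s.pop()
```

Popping from set[int] returns int

int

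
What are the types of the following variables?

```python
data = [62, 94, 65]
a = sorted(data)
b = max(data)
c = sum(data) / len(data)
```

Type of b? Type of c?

max of ints returns int; int / int = float

int, float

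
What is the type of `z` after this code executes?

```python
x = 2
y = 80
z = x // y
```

int // int = int

int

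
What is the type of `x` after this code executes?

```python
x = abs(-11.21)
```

abs() of float returns float

float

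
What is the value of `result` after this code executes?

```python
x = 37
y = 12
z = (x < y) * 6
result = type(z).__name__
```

x is int; y is int; z is int; result = 'int'

'int'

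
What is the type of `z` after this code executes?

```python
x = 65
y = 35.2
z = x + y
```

int + float = float

float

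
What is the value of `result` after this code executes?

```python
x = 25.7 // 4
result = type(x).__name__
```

x is float; result = 'float'

'float'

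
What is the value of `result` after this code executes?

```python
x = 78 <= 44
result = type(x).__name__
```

x is bool; result = 'bool'

'bool'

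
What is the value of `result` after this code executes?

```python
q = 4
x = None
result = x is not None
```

q = 4; x = None; result = False

False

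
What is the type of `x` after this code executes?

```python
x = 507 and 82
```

'and' with truthy values returns last operand (int)

int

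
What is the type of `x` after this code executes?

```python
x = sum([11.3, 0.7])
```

sum() of floats returns float

float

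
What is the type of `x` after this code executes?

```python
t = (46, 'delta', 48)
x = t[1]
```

Index 1 of tuple is a str literal

str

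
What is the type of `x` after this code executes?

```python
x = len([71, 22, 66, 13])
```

len() always returns int

int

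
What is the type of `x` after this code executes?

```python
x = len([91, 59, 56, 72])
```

len() always returns int

int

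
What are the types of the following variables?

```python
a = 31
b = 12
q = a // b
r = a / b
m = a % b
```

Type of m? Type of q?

% of ints returns int; // returns int

int, int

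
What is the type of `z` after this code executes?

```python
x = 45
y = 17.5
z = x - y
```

int - float = float

float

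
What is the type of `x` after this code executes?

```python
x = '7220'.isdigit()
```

str.isdigit() returns bool

bool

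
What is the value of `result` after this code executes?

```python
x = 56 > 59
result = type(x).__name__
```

x is bool; result = 'bool'

'bool'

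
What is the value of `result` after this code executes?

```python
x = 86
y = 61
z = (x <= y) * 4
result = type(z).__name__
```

x is int; y is int; z is int; result = 'int'

'int'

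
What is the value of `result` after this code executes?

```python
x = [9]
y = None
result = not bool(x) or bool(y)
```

x = [9]; y = None; result = False

False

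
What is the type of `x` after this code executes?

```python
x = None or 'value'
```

'or' with None returns the other truthy value (str)

str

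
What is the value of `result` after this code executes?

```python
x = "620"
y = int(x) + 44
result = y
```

x = '620'; y = 664; result = 664

664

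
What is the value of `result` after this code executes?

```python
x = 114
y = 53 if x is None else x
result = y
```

x = 114; y = 114; result = 114

114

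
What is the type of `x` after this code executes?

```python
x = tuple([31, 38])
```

tuple() constructor returns tuple

tuple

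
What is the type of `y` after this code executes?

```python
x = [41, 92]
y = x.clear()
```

list.clear() returns None

NoneType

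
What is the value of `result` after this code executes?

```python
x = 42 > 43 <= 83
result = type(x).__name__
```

x is bool; result = 'bool'

'bool'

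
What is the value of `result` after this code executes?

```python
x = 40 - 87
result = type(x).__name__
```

x is int; result = 'int'

'int'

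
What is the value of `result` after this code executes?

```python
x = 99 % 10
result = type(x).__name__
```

x is int; result = 'int'

'int'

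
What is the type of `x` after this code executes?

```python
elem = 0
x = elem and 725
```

'and' returns first falsy value (0 is int)

int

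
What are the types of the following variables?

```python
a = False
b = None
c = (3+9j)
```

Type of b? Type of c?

b is assigned None, whose type is NoneType; c is assigned (3+9j), an int plus an imaginary literal (j suffix), which evaluates to complex

NoneType, complex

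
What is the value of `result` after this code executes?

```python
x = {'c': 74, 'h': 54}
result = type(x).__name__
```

x is dict; result = 'dict'

'dict'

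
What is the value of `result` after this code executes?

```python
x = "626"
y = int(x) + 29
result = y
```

x = '626'; y = 655; result = 655

655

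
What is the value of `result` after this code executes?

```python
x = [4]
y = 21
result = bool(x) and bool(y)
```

x = [4]; y = 21; result = True

True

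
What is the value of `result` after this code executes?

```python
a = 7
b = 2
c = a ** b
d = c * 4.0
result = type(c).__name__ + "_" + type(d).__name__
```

a is int; b is int; c is int; d is float; result = 'int_float'

'int_float'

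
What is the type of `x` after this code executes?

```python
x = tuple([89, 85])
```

tuple() constructor returns tuple

tuple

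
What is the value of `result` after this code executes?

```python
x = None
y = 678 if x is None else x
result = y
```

x = None; y = 678; result = 678

678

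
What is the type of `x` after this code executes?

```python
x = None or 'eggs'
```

'or' with None returns the other truthy value (str)

str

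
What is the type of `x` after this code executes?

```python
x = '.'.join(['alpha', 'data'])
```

str.join() returns str

str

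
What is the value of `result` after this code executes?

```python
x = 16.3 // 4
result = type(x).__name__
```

x is float; result = 'float'

'float'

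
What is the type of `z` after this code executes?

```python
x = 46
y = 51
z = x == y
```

Equality comparison returns bool

bool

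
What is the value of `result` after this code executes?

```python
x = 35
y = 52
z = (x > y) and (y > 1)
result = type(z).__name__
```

x is int; y is int; z is bool; result = 'bool'

'bool'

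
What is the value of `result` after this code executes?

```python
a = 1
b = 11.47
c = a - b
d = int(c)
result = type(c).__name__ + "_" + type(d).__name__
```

a is int; b is float; c is float; d is int; result = 'float_int'

'float_int'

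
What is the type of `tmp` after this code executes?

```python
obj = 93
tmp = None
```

None has type NoneType

NoneType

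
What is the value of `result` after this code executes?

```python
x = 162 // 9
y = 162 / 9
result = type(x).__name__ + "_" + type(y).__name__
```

x is int; y is float; result = 'int_float'

'int_float'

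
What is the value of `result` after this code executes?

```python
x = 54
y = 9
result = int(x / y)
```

x = 54; y = 9; result = 6

6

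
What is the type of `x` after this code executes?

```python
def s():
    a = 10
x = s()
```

Function without return returns None

NoneType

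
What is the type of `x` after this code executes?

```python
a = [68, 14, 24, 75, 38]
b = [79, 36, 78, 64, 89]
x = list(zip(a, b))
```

list(zip()) returns a list of tuples

list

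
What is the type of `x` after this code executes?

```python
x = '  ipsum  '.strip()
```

str.strip() returns str

str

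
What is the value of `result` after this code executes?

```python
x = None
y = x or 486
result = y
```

x = None; y = 486; result = 486

486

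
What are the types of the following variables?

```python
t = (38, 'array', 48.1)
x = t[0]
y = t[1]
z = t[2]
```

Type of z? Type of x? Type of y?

tuple[2] is float; tuple[0] is int; tuple[1] is str

float, int, str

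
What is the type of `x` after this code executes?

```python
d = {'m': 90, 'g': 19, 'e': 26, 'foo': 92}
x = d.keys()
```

.keys() returns dict_keys view

dict_keys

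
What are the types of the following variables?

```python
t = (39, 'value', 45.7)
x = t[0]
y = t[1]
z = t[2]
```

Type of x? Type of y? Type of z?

tuple[0] is int; tuple[1] is str; tuple[2] is float

int, str, float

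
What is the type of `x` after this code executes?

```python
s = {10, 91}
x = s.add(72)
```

set.add() returns None (mutates in place)

NoneType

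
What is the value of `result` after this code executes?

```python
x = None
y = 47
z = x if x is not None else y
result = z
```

x = None; y = 47; z = 47; result = 47

47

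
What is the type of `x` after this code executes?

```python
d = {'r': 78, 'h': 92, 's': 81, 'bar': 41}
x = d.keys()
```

.keys() returns dict_keys view

dict_keys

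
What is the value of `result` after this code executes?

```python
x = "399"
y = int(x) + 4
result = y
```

x = '399'; y = 403; result = 403

403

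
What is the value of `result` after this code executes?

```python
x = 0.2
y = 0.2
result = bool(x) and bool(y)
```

x = 0.2; y = 0.2; result = True

True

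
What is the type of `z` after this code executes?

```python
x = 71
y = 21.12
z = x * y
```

int * float = float

float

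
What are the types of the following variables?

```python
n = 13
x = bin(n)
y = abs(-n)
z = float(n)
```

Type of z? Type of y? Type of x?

float() returns float; abs() of int returns int; bin() returns str

float, int, str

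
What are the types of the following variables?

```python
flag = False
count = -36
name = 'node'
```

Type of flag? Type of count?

flag is assigned the constant False, which has type bool; count is assigned a bare integer (no decimal point), so it is an int

bool, int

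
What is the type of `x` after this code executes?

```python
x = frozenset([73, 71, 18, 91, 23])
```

frozenset() returns frozenset

frozenset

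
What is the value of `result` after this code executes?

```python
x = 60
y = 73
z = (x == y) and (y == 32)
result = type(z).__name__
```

x is int; y is int; z is bool; result = 'bool'

'bool'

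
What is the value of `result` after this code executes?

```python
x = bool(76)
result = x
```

x = True; result = True

True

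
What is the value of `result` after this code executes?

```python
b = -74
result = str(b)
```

b = -74; result = '-74'

'-74'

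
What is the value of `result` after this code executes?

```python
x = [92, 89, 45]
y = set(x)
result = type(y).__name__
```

x is list; y is set; result = 'set'

'set'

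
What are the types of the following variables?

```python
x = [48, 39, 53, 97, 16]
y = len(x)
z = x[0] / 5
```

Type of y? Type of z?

len() returns int; int / int = float

int, float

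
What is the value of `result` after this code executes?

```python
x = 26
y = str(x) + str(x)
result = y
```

x = 26; y = '2626'; result = '2626'

'2626'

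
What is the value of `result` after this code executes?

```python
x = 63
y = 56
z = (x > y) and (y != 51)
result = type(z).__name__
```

x is int; y is int; z is bool; result = 'bool'

'bool'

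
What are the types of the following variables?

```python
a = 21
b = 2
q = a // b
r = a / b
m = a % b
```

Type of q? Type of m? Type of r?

// returns int; % of ints returns int; / returns float

int, int, float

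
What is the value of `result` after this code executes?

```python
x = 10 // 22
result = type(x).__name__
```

x is int; result = 'int'

'int'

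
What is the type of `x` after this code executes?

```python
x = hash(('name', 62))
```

hash() returns int

int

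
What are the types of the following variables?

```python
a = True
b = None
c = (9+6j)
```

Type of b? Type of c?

b is assigned None, whose type is NoneType; c is assigned (9+6j), an int plus an imaginary literal (j suffix), which evaluates to complex

NoneType, complex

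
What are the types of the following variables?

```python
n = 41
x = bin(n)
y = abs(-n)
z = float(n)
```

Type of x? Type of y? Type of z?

bin() returns str; abs() of int returns int; float() returns float

str, int, float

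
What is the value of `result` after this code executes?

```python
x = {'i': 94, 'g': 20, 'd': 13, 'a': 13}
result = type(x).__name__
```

x is dict; result = 'dict'

'dict'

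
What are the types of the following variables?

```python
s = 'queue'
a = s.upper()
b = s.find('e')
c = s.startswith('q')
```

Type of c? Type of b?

startswith() returns bool; find() returns int

bool, int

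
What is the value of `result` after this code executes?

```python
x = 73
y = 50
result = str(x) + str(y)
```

x = 73; y = 50; result = '7350'

'7350'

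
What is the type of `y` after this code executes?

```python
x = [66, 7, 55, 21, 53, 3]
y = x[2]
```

Indexing list[int] returns int

int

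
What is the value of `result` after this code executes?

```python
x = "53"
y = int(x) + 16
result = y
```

x = '53'; y = 69; result = 69

69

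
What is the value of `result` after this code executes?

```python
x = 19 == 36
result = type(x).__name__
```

x is bool; result = 'bool'

'bool'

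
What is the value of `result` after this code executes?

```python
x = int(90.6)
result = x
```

x = 90; result = 90

90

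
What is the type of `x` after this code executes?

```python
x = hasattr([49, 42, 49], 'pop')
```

hasattr() returns bool

bool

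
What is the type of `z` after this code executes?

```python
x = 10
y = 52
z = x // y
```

int // int = int

int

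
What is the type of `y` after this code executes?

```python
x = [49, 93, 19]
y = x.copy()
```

list.copy() returns list

list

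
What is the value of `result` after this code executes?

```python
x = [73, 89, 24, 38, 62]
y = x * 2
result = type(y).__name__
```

x is list; y is list; result = 'list'

'list'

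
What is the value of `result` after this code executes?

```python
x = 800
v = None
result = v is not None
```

x = 800; v = None; result = False

False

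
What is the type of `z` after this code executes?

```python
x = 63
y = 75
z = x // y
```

int // int = int

int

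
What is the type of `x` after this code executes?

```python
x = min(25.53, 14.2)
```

min() of floats returns float

float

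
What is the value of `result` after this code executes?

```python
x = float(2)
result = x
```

x = 2.0; result = 2.0

2.0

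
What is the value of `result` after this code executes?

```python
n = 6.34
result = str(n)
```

n = 6.34; result = '6.34'

'6.34'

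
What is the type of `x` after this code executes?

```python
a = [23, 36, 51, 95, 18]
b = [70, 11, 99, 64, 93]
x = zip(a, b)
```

zip() returns a zip object

zip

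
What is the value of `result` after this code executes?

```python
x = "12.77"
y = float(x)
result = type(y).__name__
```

x is str; y is float; result = 'float'

'float'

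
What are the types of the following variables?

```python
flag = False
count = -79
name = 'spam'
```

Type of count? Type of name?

count is assigned a bare integer (no decimal point), so it is an int; name is assigned a quoted string literal, so it is a str

int, str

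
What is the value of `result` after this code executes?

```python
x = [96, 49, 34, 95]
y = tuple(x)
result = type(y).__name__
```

x is list; y is tuple; result = 'tuple'

'tuple'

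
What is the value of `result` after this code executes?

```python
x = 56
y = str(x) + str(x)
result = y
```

x = 56; y = '5656'; result = '5656'

'5656'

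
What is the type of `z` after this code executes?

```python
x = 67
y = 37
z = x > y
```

Comparison returns bool

bool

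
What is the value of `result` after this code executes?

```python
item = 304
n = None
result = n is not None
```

item = 304; n = None; result = False

False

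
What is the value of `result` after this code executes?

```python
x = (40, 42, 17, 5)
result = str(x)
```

x = (40, 42, 17, 5); result = '(40, 42, 17, 5)'

'(40, 42, 17, 5)'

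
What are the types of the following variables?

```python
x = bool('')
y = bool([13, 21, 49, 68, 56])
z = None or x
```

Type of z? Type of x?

None or bool returns the bool; bool() returns bool

bool, bool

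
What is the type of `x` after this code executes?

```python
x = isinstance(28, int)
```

isinstance() returns bool

bool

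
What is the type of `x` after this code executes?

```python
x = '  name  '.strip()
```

str.strip() returns str

str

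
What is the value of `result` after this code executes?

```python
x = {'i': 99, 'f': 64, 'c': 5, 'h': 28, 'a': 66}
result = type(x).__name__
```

x is dict; result = 'dict'

'dict'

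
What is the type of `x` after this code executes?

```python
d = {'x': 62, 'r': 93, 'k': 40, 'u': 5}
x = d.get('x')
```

dict.get() returns value type when found

int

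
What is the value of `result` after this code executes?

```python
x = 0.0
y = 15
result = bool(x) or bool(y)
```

x = 0.0; y = 15; result = True

True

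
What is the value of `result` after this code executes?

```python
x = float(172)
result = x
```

x = 172.0; result = 172.0

172.0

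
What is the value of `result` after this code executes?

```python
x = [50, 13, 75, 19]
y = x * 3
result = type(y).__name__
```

x is list; y is list; result = 'list'

'list'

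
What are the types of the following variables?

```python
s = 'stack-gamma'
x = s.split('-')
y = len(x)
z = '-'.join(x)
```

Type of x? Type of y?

str.split() returns list; len() returns int

list, int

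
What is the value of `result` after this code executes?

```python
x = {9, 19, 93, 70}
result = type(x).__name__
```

x is set; result = 'set'

'set'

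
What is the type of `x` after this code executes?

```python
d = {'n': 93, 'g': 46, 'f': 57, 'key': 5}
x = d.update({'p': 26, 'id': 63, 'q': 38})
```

dict.update() returns None

NoneType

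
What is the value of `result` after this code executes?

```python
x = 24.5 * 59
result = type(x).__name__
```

x is float; result = 'float'

'float'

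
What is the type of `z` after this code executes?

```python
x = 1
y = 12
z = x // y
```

int // int = int

int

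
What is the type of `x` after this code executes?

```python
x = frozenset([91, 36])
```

frozenset() returns frozenset

frozenset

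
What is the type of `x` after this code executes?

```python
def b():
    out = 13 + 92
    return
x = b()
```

Bare return returns None

NoneType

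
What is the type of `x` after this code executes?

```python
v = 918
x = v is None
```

'is' comparison returns bool

bool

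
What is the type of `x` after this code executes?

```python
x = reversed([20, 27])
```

reversed() on a list returns list_reverseiterator

list_reverseiterator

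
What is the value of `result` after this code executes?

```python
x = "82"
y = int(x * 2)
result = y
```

x = '82'; y = 8282; result = 8282

8282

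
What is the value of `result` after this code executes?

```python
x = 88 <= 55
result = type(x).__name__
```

x is bool; result = 'bool'

'bool'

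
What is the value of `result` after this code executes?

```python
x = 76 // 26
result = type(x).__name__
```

x is int; result = 'int'

'int'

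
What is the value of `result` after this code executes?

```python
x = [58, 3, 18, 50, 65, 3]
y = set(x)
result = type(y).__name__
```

x is list; y is set; result = 'set'

'set'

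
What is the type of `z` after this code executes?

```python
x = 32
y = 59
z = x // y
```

int // int = int

int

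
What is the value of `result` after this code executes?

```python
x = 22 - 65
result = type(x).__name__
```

x is int; result = 'int'

'int'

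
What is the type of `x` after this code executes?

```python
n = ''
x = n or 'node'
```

'or' returns first truthy value (str)

str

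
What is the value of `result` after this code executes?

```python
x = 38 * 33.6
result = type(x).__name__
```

x is float; result = 'float'

'float'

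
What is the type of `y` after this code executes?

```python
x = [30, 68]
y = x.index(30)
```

list.index() returns int

int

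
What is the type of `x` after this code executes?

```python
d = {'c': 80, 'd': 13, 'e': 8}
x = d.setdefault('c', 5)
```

dict.setdefault() returns the (existing or default) value

int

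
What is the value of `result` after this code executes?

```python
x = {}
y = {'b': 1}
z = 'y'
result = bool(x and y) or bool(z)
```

x = {}; y = {'b': 1}; z = 'y'; result = True

True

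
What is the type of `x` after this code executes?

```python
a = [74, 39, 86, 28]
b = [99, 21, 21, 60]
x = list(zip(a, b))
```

list(zip()) returns a list of tuples

list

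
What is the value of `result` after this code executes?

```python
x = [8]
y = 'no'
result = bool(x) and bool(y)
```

x = [8]; y = 'no'; result = True

True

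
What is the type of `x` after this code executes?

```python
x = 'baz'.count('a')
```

str.count() returns int

int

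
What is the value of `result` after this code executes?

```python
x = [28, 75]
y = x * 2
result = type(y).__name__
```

x is list; y is list; result = 'list'

'list'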